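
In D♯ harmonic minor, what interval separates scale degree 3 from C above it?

Scale degree 3 of D# harmonic minor is F#.
F# up to C: letters F→C make it a fifth; 6 semitones makes it diminished.

diminished fifth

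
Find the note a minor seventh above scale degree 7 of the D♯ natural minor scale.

Scale degree 7 of D# natural minor is C#.
A minor seventh (10 semitones) above C# lands on the letter B, giving B.

B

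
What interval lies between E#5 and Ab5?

doubly diminished fourth

The letter names run E→A, a span of 3 letter steps, so the interval is some kind of fourth.
E# to Ab is 3 semitones. A perfect fourth is 5, so 3 makes it doubly diminished.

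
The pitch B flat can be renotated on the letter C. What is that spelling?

Cbb

Bb is pitch class 10. The letter C alone is pitch class 0.
To reach pitch class 10 from C requires an offset of -2 semitones, i.e. double flat: Cbb.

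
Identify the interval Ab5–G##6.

doubly augmented seventh

The letter names run A→G, a span of 6 letter steps, so the interval is some kind of seventh.
Ab to G## is 13 semitones. A major seventh is 11, so 13 makes it doubly augmented.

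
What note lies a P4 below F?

F down a perfect fourth is C, so the target letter is C.
From F, a perfect fourth is 5 semitones down: C.

C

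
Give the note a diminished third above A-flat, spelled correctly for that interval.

A up a major third is C#, so the target letter is C.
From Ab, a diminished third is 2 semitones up: Cbb.

Cbb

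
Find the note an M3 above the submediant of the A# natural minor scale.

A#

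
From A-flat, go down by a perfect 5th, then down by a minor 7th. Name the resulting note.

A perfect fifth down from Ab is Db (letter D, 7 semitones down).
A minor seventh down from Db is Eb (letter E, 10 semitones down).

Eb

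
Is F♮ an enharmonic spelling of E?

No

Two spellings are enharmonically equivalent only if they share a pitch class.
Here F → 5, E → 4; 4 ≠ 5, so they are not.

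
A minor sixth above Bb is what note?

A sixth above B lands on the letter G.
A minor sixth spans 8 semitones, so Bb moves to pitch class 6. On the letter G that is Gb.

Gb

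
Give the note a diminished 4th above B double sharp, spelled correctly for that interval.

E#

A fourth above B lands on the letter E.
A diminished fourth spans 4 semitones, so B## moves to pitch class 5. On the letter E that is E#.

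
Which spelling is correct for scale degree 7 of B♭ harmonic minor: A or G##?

Each scale degree takes a distinct letter name. Degree 7 of a scale on B must use the letter A.
A and G## are enharmonically the same pitch, but only A uses the letter A, so it is the correct spelling here.

A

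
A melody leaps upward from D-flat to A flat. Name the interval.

perfect fifth

Counting letters D–E–F–G–A gives a fifth.
Db→Ab = 7 semitones, exactly the perfect fifth.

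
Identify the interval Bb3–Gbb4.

diminished sixth

Counting letters B–C–D–E–F–G gives a sixth.
Bb→Gbb = 7 semitones, 2 narrower than the major sixth (9), so diminished.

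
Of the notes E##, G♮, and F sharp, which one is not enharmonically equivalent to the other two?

G

In 12-tone equal temperament, enharmonic equivalents share a pitch class. E## is pitch class 6; G is pitch class 7; F# is pitch class 6.
E## and F# share pitch class 6, while G is pitch class 7.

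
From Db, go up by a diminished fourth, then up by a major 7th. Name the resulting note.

Fb

A diminished fourth up from Db is Gbb (letter G, 4 semitones up).
A major seventh up from Gbb is Fb (letter F, 11 semitones up).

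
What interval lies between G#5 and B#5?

Counting letters G–A–B gives a third.
G#→B# = 4 semitones, exactly the major third.

major third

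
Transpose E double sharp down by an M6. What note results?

A sixth below E lands on the letter G.
A major sixth spans 9 semitones, so E## moves to pitch class 9. On the letter G that is G##.

G##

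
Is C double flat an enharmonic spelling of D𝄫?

Cbb is pitch class 10; Dbb is pitch class 0.
The pitch classes differ (10 vs. 0), so they are not enharmonic equivalents.

No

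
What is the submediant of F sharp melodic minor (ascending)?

D#

Degree 6 takes the letter 5 steps above F, which is D.
In melodic minor (ascending), degree 6 sits 9 semitones above the tonic. F# + 9 semitones is pitch class 3, spelled on D as D#.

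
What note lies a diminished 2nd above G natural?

A second above G lands on the letter A.
A diminished second spans 0 semitones, so G moves to pitch class 7. On the letter A that is Abb.

Abb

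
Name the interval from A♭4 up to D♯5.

doubly augmented fourth

Counting letters A–B–C–D gives a fourth.
Ab→D# = 7 semitones, 2 wider than the perfect fourth (5), so doubly augmented.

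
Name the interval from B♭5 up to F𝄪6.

doubly augmented fifth

The letter names run B→F, a span of 4 letter steps, so the interval is some kind of fifth.
Bb to F## is 9 semitones. A perfect fifth is 7, so 9 makes it doubly augmented.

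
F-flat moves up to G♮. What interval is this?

The letter names run F→G, a span of 1 letter step, so the interval is some kind of second.
Fb to G is 3 semitones. A major second is 2, so 3 makes it augmented.

augmented second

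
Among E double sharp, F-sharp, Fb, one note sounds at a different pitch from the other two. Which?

In 12-tone equal temperament, enharmonic equivalents share a pitch class. E## is pitch class 6; F# is pitch class 6; Fb is pitch class 4.
E## and F# share pitch class 6, while Fb is pitch class 4.

Fb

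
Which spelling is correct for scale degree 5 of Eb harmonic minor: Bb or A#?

Bb

Each scale degree takes a distinct letter name. Degree 5 of a scale on E must use the letter B.
Bb and A# are enharmonically the same pitch, but only Bb uses the letter B, so it is the correct spelling here.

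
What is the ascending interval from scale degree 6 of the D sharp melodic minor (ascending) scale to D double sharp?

Scale degree 6 of D# melodic minor (ascending) is B#.
B# up to D##: letters B→D make it a third; 4 semitones makes it major.

major third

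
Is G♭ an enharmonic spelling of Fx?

No

Gb is pitch class 6; F## is pitch class 7.
The pitch classes differ (6 vs. 7), so they are not enharmonic equivalents.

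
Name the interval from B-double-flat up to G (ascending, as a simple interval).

augmented sixth

Counting letters B–C–D–E–F–G gives a sixth.
Bbb→G = 10 semitones, 1 wider than the major sixth (9), so augmented.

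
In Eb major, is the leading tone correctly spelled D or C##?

Each scale degree takes a distinct letter name. Degree 7 of a scale on E must use the letter D.
D and C## are enharmonically the same pitch, but only D uses the letter D, so it is the correct spelling here.

D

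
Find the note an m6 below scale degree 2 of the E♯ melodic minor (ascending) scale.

A##

Scale degree 2 of E# melodic minor (ascending) is F##.
A minor sixth (8 semitones) below F## lands on the letter A, giving A##.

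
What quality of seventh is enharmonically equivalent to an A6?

An augmented sixth spans 10 semitones.
A seventh spanning 10 semitones is minor (the major seventh is 11).

minor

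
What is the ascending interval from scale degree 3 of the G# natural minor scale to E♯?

augmented fourth

Scale degree 3 of G# natural minor is B.
B up to E#: letters B→E make it a fourth; 6 semitones makes it augmented.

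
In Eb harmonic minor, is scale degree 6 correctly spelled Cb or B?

Each scale degree takes a distinct letter name. Degree 6 of a scale on E must use the letter C.
Cb and B are enharmonically the same pitch, but only Cb uses the letter C, so it is the correct spelling here.

Cb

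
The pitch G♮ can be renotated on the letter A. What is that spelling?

Plain A sits 2 semitones above G, so on the letter A the same pitch needs a double flat: Abb.

Abb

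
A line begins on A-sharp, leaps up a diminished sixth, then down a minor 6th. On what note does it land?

A diminished sixth up from A# is F (letter F, 7 semitones up).
A minor sixth down from F is A (letter A, 8 semitones down).

A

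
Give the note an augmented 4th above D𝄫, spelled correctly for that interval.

Gb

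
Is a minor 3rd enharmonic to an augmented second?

Yes

A minor third spans 3 semitones; an augmented second spans 3.
They are enharmonically equivalent.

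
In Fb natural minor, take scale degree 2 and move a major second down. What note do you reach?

Fb

Scale degree 2 of Fb natural minor is Gb.
A major second (2 semitones) below Gb lands on the letter F, giving Fb.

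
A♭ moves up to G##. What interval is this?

Counting letters A–B–C–D–E–F–G gives a seventh.
Ab→G## = 13 semitones, 2 wider than the major seventh (11), so doubly augmented.

doubly augmented seventh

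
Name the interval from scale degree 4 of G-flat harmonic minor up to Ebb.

minor third

Scale degree 4 of Gb harmonic minor is Cb.
Cb up to Ebb: letters C→E make it a third; 3 semitones makes it minor.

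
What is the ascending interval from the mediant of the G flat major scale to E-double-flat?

diminished fourth

The mediant of Gb major is Bb.
Bb up to Ebb: letters B→E make it a fourth; 4 semitones makes it diminished.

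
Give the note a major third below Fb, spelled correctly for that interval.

Dbb

A third below F lands on the letter D.
A major third spans 4 semitones, so Fb moves to pitch class 0. On the letter D that is Dbb.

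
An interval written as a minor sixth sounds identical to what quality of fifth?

augmented

A minor sixth spans 8 semitones.
A fifth spanning 8 semitones is augmented (the perfect fifth is 7).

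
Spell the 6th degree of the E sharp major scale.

C##

Degree 6 takes the letter 5 steps above E, which is C.
In major, degree 6 sits 9 semitones above the tonic. E# + 9 semitones is pitch class 2, spelled on C as C##.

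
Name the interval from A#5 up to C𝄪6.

major third

Counting letters A–B–C gives a third.
A#→C## = 4 semitones, exactly the major third.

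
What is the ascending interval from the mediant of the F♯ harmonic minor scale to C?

minor third

The mediant of F# harmonic minor is A.
A up to C: letters A→C make it a third; 3 semitones makes it minor.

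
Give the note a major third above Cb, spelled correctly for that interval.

Eb

C up a major third is E, so the target letter is E.
From Cb, a major third is 4 semitones up: Eb.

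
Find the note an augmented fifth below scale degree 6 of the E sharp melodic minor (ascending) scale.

Scale degree 6 of E# melodic minor (ascending) is C##.
An augmented fifth (8 semitones) below C## lands on the letter F, giving F#.

F#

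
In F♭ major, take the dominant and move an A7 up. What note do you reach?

The dominant of Fb major is Cb.
An augmented seventh (12 semitones) above Cb lands on the letter B, giving B.

B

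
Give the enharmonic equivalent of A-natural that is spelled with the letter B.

Bbb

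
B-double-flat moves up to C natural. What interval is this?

augmented second

The letter names run B→C, a span of 1 letter step, so the interval is some kind of second.
Bbb to C is 3 semitones. A major second is 2, so 3 makes it augmented.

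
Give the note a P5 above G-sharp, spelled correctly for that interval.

A fifth above G lands on the letter D.
A perfect fifth spans 7 semitones, so G# moves to pitch class 3. On the letter D that is D#.

D#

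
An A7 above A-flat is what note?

G#

A seventh above A lands on the letter G.
An augmented seventh spans 12 semitones, so Ab moves to pitch class 8. On the letter G that is G#.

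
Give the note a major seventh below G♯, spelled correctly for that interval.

G down a major seventh is Ab, so the target letter is A.
From G#, a major seventh is 11 semitones down: A.

A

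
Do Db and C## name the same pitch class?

No

Db is pitch class 1; C## is pitch class 2.
The pitch classes differ (1 vs. 2), so they are not enharmonic equivalents.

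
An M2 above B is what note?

A second above B lands on the letter C.
A major second spans 2 semitones, so B moves to pitch class 1. On the letter C that is C#.

C#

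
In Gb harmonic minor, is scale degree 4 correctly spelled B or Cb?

Each scale degree takes a distinct letter name. Degree 4 of a scale on G must use the letter C.
Cb and B are enharmonically the same pitch, but only Cb uses the letter C, so it is the correct spelling here.

Cb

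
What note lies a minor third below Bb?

B down a major third is G, so the target letter is G.
From Bb, a minor third is 3 semitones down: G.

G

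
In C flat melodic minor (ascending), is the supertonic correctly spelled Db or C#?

Each scale degree takes a distinct letter name. Degree 2 of a scale on C must use the letter D.
Db and C# are enharmonically the same pitch, but only Db uses the letter D, so it is the correct spelling here.

Db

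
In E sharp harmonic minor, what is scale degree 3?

The E# harmonic minor scale runs E# F## G# A# B# C# D##.
Degree 3 is G#.

G#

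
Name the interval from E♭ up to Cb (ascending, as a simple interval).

minor sixth

Counting letters E–F–G–A–B–C gives a sixth.
Eb→Cb = 8 semitones, 1 narrower than the major sixth (9), so minor.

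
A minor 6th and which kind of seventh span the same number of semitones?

A minor sixth spans 8 semitones.
A seventh spanning 8 semitones is doubly diminished (the major seventh is 11).

doubly diminished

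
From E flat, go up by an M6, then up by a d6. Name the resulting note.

Abb

A major sixth up from Eb is C (letter C, 9 semitones up).
A diminished sixth up from C is Abb (letter A, 7 semitones up).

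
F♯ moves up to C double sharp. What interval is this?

Counting letters F–G–A–B–C gives a fifth.
F#→C## = 8 semitones, 1 wider than the perfect fifth (7), so augmented.

augmented fifth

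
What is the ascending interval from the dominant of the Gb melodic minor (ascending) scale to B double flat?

The dominant of Gb melodic minor (ascending) is Db.
Db up to Bbb: letters D→B make it a sixth; 8 semitones makes it minor.

minor sixth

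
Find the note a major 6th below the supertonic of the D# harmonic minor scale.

The supertonic of D# harmonic minor is E#.
A major sixth (9 semitones) below E# lands on the letter G, giving G#.

G#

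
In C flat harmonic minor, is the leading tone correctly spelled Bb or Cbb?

Bb

Each scale degree takes a distinct letter name. Degree 7 of a scale on C must use the letter B.
Bb and Cbb are enharmonically the same pitch, but only Bb uses the letter B, so it is the correct spelling here.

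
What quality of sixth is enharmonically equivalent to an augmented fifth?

minor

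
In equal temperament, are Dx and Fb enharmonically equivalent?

D## = pitch class 4 and Fb = pitch class 4 — the same pitch class, so they are enharmonic equivalents.

Yes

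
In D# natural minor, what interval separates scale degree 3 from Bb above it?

diminished fourth

Scale degree 3 of D# natural minor is F#.
F# up to Bb: letters F→B make it a fourth; 4 semitones makes it diminished.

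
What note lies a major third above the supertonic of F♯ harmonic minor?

B#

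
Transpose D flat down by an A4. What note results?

Abb

A fourth below D lands on the letter A.
An augmented fourth spans 6 semitones, so Db moves to pitch class 7. On the letter A that is Abb.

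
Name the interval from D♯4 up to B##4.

augmented sixth

Counting letters D–E–F–G–A–B gives a sixth.
D#→B## = 10 semitones, 1 wider than the major sixth (9), so augmented.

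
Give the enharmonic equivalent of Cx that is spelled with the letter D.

D

Plain D sits at the same pitch as C##, so on the letter D the same pitch needs a natural: D.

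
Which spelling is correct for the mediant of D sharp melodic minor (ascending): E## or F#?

F#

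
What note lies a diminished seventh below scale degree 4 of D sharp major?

A##

Scale degree 4 of D# major is G#.
A diminished seventh (9 semitones) below G# lands on the letter A, giving A##.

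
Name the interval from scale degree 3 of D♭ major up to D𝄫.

Scale degree 3 of Db major is F.
F up to Dbb: letters F→D make it a sixth; 7 semitones makes it diminished.

diminished sixth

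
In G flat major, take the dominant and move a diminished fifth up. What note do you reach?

Abb

The dominant of Gb major is Db.
A diminished fifth (6 semitones) above Db lands on the letter A, giving Abb.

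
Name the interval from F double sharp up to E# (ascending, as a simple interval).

minor seventh

Counting letters F–G–A–B–C–D–E gives a seventh.
F##→E# = 10 semitones, 1 narrower than the major seventh (11), so minor.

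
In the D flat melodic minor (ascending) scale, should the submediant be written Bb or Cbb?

Each scale degree takes a distinct letter name. Degree 6 of a scale on D must use the letter B.
Bb and Cbb are enharmonically the same pitch, but only Bb uses the letter B, so it is the correct spelling here.

Bb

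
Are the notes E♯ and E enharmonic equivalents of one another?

Two spellings are enharmonically equivalent only if they share a pitch class.
Here E# → 5, E → 4; 4 ≠ 5, so they are not.

No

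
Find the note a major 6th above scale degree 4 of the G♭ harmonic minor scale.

Ab

Scale degree 4 of Gb harmonic minor is Cb.
A major sixth (9 semitones) above Cb lands on the letter A, giving Ab.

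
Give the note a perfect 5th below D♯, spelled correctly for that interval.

G#

D down a perfect fifth is G, so the target letter is G.
From D#, a perfect fifth is 7 semitones down: G#.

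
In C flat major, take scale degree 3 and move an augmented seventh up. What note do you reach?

Scale degree 3 of Cb major is Eb.
An augmented seventh (12 semitones) above Eb lands on the letter D, giving D#.

D#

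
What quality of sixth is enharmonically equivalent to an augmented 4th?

doubly diminished

An augmented fourth spans 6 semitones.
A sixth spanning 6 semitones is doubly diminished (the major sixth is 9).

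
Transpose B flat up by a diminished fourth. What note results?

Ebb

B up a perfect fourth is E, so the target letter is E.
From Bb, a diminished fourth is 4 semitones up: Ebb.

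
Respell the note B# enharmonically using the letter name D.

Dbb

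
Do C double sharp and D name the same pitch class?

Yes

C## is pitch class 2; D is pitch class 2.
All spellings map to pitch class 2, so they are enharmonically equivalent.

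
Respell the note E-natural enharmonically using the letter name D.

D##

E is pitch class 4. The letter D alone is pitch class 2.
To reach pitch class 4 from D requires an offset of +2 semitones, i.e. double sharp: D##.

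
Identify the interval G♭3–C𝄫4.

The letter names run G→C, a span of 3 letter steps, so the interval is some kind of fourth.
Gb to Cbb is 4 semitones. A perfect fourth is 5, so 4 makes it diminished.

diminished fourth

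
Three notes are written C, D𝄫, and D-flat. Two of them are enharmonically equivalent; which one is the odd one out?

In 12-tone equal temperament, enharmonic equivalents share a pitch class. C is pitch class 0; Dbb is pitch class 0; Db is pitch class 1.
C and Dbb share pitch class 0, while Db is pitch class 1.

Db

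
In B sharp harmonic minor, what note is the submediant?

G#

Degree 6 takes the letter 5 steps above B, which is G.
In harmonic minor, degree 6 sits 8 semitones above the tonic. B# + 8 semitones is pitch class 8, spelled on G as G#.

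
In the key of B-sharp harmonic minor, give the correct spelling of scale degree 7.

A##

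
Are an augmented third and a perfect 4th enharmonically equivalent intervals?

An augmented third spans 5 semitones; a perfect fourth spans 5.
They are enharmonically equivalent.

Yes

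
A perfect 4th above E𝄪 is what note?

A##

A fourth above E lands on the letter A.
A perfect fourth spans 5 semitones, so E## moves to pitch class 11. On the letter A that is A##.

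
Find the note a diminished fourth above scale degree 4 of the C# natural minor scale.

Scale degree 4 of C# natural minor is F#.
A diminished fourth (4 semitones) above F# lands on the letter B, giving Bb.

Bb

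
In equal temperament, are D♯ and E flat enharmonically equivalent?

D# = pitch class 3 and Eb = pitch class 3 — the same pitch class, so they are enharmonic equivalents.

Yes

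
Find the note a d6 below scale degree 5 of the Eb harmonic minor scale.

D#

Scale degree 5 of Eb harmonic minor is Bb.
A diminished sixth (7 semitones) below Bb lands on the letter D, giving D#.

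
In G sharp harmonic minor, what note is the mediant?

B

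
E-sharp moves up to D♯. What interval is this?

minor seventh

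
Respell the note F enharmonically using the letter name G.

F is pitch class 5. The letter G alone is pitch class 7.
To reach pitch class 5 from G requires an offset of -2 semitones, i.e. double flat: Gbb.

Gbb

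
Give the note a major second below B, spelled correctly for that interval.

B down a major second is A, so the target letter is A.
From B, a major second is 2 semitones down: A.

A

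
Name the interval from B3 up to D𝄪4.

Counting letters B–C–D gives a third.
B→D## = 5 semitones, 1 wider than the major third (4), so augmented.

augmented third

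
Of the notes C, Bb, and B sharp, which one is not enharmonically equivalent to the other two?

Bb

In 12-tone equal temperament, enharmonic equivalents share a pitch class. C is pitch class 0; Bb is pitch class 10; B# is pitch class 0.
C and B# share pitch class 0, while Bb is pitch class 10.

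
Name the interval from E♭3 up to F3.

The letter names run E→F, a span of 1 letter step, so the interval is some kind of second.
Eb to F is 2 semitones. A major second is 2, so 2 makes it major.

major second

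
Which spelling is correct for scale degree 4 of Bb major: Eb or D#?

Eb

Each scale degree takes a distinct letter name. Degree 4 of a scale on B must use the letter E.
Eb and D# are enharmonically the same pitch, but only Eb uses the letter E, so it is the correct spelling here.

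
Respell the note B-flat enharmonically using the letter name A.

A#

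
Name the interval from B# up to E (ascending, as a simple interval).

diminished fourth

Counting letters B–C–D–E gives a fourth.
B#→E = 4 semitones, 1 narrower than the perfect fourth (5), so diminished.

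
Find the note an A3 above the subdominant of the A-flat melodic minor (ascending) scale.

The subdominant of Ab melodic minor (ascending) is Db.
An augmented third (5 semitones) above Db lands on the letter F, giving F#.

F#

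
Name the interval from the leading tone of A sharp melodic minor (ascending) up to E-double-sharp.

The leading tone of A# melodic minor (ascending) is G##.
G## up to E##: letters G→E make it a sixth; 9 semitones makes it major.

major sixth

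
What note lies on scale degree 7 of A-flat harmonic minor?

G

The Ab harmonic minor scale runs Ab Bb Cb Db Eb Fb G.
Degree 7 is G.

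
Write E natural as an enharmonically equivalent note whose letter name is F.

Fb

Plain F sits 1 semitone above E, so on the letter F the same pitch needs a flat: Fb.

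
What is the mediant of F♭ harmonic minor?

Degree 3 takes the letter 2 steps above F, which is A.
In harmonic minor, degree 3 sits 3 semitones above the tonic. Fb + 3 semitones is pitch class 7, spelled on A as Abb.

Abb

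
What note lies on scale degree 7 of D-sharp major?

C##

The D# major scale runs D# E# F## G# A# B# C##.
Degree 7 is C##.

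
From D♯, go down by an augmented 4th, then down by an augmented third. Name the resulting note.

An augmented fourth down from D# is A (letter A, 6 semitones down).
An augmented third down from A is Fb (letter F, 5 semitones down).

Fb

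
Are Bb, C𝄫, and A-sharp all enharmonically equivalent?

Bb is pitch class 10; Cbb is pitch class 10; A# is pitch class 10.
All spellings map to pitch class 10, so they are enharmonically equivalent.

Yes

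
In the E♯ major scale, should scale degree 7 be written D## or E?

D##

Each scale degree takes a distinct letter name. Degree 7 of a scale on E must use the letter D.
D## and E are enharmonically the same pitch, but only D## uses the letter D, so it is the correct spelling here.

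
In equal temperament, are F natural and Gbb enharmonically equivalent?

F = pitch class 5 and Gbb = pitch class 5 — the same pitch class, so they are enharmonic equivalents.

Yes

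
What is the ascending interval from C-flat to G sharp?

doubly augmented fifth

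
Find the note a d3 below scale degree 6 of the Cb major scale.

Scale degree 6 of Cb major is Ab.
A diminished third (2 semitones) below Ab lands on the letter F, giving F#.

F#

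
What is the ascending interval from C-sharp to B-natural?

minor seventh

Counting letters C–D–E–F–G–A–B gives a seventh.
C#→B = 10 semitones, 1 narrower than the major seventh (11), so minor.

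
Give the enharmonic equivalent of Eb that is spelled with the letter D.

Plain D sits 1 semitone below Eb, so on the letter D the same pitch needs a sharp: D#.

D#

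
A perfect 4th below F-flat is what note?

Cb

F down a perfect fourth is C, so the target letter is C.
From Fb, a perfect fourth is 5 semitones down: Cb.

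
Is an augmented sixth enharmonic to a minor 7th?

An augmented sixth spans 10 semitones; a minor seventh spans 10.
They are enharmonically equivalent.

Yes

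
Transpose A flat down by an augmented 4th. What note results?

Ebb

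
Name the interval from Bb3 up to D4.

Counting letters B–C–D gives a third.
Bb→D = 4 semitones, exactly the major third.

major third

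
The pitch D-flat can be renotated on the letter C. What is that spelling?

C#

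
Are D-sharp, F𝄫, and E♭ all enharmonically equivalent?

Yes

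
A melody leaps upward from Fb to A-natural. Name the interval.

Counting letters F–G–A gives a third.
Fb→A = 5 semitones, 1 wider than the major third (4), so augmented.

augmented third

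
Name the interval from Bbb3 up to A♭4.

major seventh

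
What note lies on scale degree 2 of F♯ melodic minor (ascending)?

G#

The F# melodic minor (ascending) scale runs F# G# A B C# D# E#.
Degree 2 is G#.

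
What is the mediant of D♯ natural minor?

Degree 3 takes the letter 2 steps above D, which is F.
In natural minor, degree 3 sits 3 semitones above the tonic. D# + 3 semitones is pitch class 6, spelled on F as F#.

F#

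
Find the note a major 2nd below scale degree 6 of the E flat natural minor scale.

Scale degree 6 of Eb natural minor is Cb.
A major second (2 semitones) below Cb lands on the letter B, giving Bbb.

Bbb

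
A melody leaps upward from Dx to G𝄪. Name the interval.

Counting letters D–E–F–G gives a fourth.
D##→G## = 5 semitones, exactly the perfect fourth.

perfect fourth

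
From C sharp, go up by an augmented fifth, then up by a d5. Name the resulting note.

D#

An augmented fifth up from C# is G## (letter G, 8 semitones up).
A diminished fifth up from G## is D# (letter D, 6 semitones up).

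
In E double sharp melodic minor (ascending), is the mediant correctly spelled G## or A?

Each scale degree takes a distinct letter name. Degree 3 of a scale on E must use the letter G.
G## and A are enharmonically the same pitch, but only G## uses the letter G, so it is the correct spelling here.

G##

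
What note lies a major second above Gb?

Ab

A second above G lands on the letter A.
A major second spans 2 semitones, so Gb moves to pitch class 8. On the letter A that is Ab.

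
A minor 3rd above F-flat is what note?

Abb

F up a major third is A, so the target letter is A.
From Fb, a minor third is 3 semitones up: Abb.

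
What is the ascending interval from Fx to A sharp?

Counting letters F–G–A gives a third.
F##→A# = 3 semitones, 1 narrower than the major third (4), so minor.

minor third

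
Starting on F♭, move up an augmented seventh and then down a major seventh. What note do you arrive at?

F

An augmented seventh up from Fb is E (letter E, 12 semitones up).
A major seventh down from E is F (letter F, 11 semitones down).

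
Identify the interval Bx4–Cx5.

The letter names run B→C, a span of 1 letter step, so the interval is some kind of second.
B## to C## is 1 semitone. A major second is 2, so 1 makes it minor.

minor second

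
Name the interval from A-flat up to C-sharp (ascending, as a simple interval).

augmented third

The letter names run A→C, a span of 2 letter steps, so the interval is some kind of third.
Ab to C# is 5 semitones. A major third is 4, so 5 makes it augmented.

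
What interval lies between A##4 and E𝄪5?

perfect fifth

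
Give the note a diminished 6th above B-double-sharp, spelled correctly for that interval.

B up a major sixth is G#, so the target letter is G.
From B##, a diminished sixth is 7 semitones up: G#.

G#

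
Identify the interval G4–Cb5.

diminished fourth

Counting letters G–A–B–C gives a fourth.
G→Cb = 4 semitones, 1 narrower than the perfect fourth (5), so diminished.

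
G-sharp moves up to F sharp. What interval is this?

Counting letters G–A–B–C–D–E–F gives a seventh.
G#→F# = 10 semitones, 1 narrower than the major seventh (11), so minor.

minor seventh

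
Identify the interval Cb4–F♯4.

doubly augmented fourth

The letter names run C→F, a span of 3 letter steps, so the interval is some kind of fourth.
Cb to F# is 7 semitones. A perfect fourth is 5, so 7 makes it doubly augmented.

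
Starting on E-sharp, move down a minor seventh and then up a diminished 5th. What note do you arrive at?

A minor seventh down from E# is F## (letter F, 10 semitones down).
A diminished fifth up from F## is C# (letter C, 6 semitones up).

C#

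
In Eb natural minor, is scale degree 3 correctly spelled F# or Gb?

Each scale degree takes a distinct letter name. Degree 3 of a scale on E must use the letter G.
Gb and F# are enharmonically the same pitch, but only Gb uses the letter G, so it is the correct spelling here.

Gb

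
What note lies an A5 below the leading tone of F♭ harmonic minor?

The leading tone of Fb harmonic minor is Eb.
An augmented fifth (8 semitones) below Eb lands on the letter A, giving Abb.

Abb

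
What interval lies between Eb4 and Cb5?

minor sixth

Counting letters E–F–G–A–B–C gives a sixth.
Eb→Cb = 8 semitones, 1 narrower than the major sixth (9), so minor.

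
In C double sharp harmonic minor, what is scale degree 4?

The C## harmonic minor scale runs C## D## E# F## G## A# B##.
Degree 4 is F##.

F##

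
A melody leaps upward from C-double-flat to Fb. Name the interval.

Counting letters C–D–E–F gives a fourth.
Cbb→Fb = 6 semitones, 1 wider than the perfect fourth (5), so augmented.

augmented fourth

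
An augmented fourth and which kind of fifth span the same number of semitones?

diminished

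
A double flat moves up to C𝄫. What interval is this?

Counting letters A–B–C gives a third.
Abb→Cbb = 3 semitones, 1 narrower than the major third (4), so minor.

minor third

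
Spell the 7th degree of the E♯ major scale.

Degree 7 takes the letter 6 steps above E, which is D.
In major, degree 7 sits 11 semitones above the tonic. E# + 11 semitones is pitch class 4, spelled on D as D##.

D##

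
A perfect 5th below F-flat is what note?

Bbb

A fifth below F lands on the letter B.
A perfect fifth spans 7 semitones, so Fb moves to pitch class 9. On the letter B that is Bbb.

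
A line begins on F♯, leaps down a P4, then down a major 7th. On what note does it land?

A perfect fourth down from F# is C# (letter C, 5 semitones down).
A major seventh down from C# is D (letter D, 11 semitones down).

D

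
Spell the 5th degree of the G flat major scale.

The Gb major scale runs Gb Ab Bb Cb Db Eb F.
Degree 5 is Db.

Db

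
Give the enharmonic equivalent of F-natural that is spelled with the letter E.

E#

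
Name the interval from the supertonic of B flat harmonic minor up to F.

The supertonic of Bb harmonic minor is C.
C up to F: letters C→F make it a fourth; 5 semitones makes it perfect.

perfect fourth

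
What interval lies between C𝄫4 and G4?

doubly augmented fifth

Counting letters C–D–E–F–G gives a fifth.
Cbb→G = 9 semitones, 2 wider than the perfect fifth (7), so doubly augmented.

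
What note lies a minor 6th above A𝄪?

F##

A sixth above A lands on the letter F.
A minor sixth spans 8 semitones, so A## moves to pitch class 7. On the letter F that is F##.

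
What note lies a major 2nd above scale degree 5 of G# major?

E#

Scale degree 5 of G# major is D#.
A major second (2 semitones) above D# lands on the letter E, giving E#.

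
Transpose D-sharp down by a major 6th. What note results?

F#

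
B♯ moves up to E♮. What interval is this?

diminished fourth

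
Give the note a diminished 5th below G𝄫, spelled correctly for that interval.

G down a perfect fifth is C, so the target letter is C.
From Gbb, a diminished fifth is 6 semitones down: Cb.

Cb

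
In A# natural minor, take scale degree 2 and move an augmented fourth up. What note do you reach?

Scale degree 2 of A# natural minor is B#.
An augmented fourth (6 semitones) above B# lands on the letter E, giving E##.

E##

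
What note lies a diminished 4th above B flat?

B up a perfect fourth is E, so the target letter is E.
From Bb, a diminished fourth is 4 semitones up: Ebb.

Ebb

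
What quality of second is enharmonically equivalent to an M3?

A major third spans 4 semitones.
A second spanning 4 semitones is doubly augmented (the major second is 2).

doubly augmented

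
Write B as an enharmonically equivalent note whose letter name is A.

B is pitch class 11. The letter A alone is pitch class 9.
To reach pitch class 11 from A requires an offset of +2 semitones, i.e. double sharp: A##.

A##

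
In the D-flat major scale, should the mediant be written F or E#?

Each scale degree takes a distinct letter name. Degree 3 of a scale on D must use the letter F.
F and E# are enharmonically the same pitch, but only F uses the letter F, so it is the correct spelling here.

F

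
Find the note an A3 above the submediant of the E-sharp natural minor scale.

The submediant of E# natural minor is C#.
An augmented third (5 semitones) above C# lands on the letter E, giving E##.

E##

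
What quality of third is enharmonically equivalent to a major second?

diminished

A major second spans 2 semitones.
A third spanning 2 semitones is diminished (the major third is 4).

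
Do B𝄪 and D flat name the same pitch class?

B## is pitch class 1; Db is pitch class 1.
All spellings map to pitch class 1, so they are enharmonically equivalent.

Yes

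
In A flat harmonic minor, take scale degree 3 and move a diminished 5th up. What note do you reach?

Gbb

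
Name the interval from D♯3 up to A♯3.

perfect fifth

The letter names run D→A, a span of 4 letter steps, so the interval is some kind of fifth.
D# to A# is 7 semitones. A perfect fifth is 7, so 7 makes it perfect.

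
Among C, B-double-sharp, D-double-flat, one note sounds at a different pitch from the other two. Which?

B##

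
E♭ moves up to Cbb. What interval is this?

Counting letters E–F–G–A–B–C gives a sixth.
Eb→Cbb = 7 semitones, 2 narrower than the major sixth (9), so diminished.

diminished sixth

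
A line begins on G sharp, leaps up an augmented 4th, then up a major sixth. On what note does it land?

A##

An augmented fourth up from G# is C## (letter C, 6 semitones up).
A major sixth up from C## is A## (letter A, 9 semitones up).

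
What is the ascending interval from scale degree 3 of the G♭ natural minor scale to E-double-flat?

perfect fourth

Scale degree 3 of Gb natural minor is Bbb.
Bbb up to Ebb: letters B→E make it a fourth; 5 semitones makes it perfect.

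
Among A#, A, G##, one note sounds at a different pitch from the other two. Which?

A#

In 12-tone equal temperament, enharmonic equivalents share a pitch class. A# is pitch class 10; A is pitch class 9; G## is pitch class 9.
A and G## share pitch class 9, while A# is pitch class 10.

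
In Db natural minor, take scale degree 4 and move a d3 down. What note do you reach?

E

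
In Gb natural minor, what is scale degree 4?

Cb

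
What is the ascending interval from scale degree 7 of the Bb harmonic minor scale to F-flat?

diminished sixth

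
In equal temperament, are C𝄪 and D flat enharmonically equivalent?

C## is pitch class 2; Db is pitch class 1.
The pitch classes differ (2 vs. 1), so they are not enharmonic equivalents.

No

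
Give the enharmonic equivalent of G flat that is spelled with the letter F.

Plain F sits 1 semitone below Gb, so on the letter F the same pitch needs a sharp: F#.

F#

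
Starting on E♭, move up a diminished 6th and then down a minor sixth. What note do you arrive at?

A diminished sixth up from Eb is Cbb (letter C, 7 semitones up).
A minor sixth down from Cbb is Ebb (letter E, 8 semitones down).

Ebb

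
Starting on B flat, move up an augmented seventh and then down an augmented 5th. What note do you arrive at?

D

An augmented seventh up from Bb is A# (letter A, 12 semitones up).
An augmented fifth down from A# is D (letter D, 8 semitones down).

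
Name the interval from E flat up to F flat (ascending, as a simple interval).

Counting letters E–F gives a second.
Eb→Fb = 1 semitone, 1 narrower than the major second (2), so minor.

minor second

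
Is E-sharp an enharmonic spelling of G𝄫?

Yes

E# = pitch class 5 and Gbb = pitch class 5 — the same pitch class, so they are enharmonic equivalents.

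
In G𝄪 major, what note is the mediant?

B##

Degree 3 takes the letter 2 steps above G, which is B.
In major, degree 3 sits 4 semitones above the tonic. G## + 4 semitones is pitch class 1, spelled on B as B##.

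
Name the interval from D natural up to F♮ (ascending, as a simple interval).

The letter names run D→F, a span of 2 letter steps, so the interval is some kind of third.
D to F is 3 semitones. A major third is 4, so 3 makes it minor.

minor third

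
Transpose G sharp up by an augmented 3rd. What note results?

A third above G lands on the letter B.
An augmented third spans 5 semitones, so G# moves to pitch class 1. On the letter B that is B##.

B##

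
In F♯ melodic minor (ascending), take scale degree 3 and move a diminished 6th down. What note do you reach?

Scale degree 3 of F# melodic minor (ascending) is A.
A diminished sixth (7 semitones) below A lands on the letter C, giving C##.

C##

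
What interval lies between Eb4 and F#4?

The letter names run E→F, a span of 1 letter step, so the interval is some kind of second.
Eb to F# is 3 semitones. A major second is 2, so 3 makes it augmented.

augmented second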